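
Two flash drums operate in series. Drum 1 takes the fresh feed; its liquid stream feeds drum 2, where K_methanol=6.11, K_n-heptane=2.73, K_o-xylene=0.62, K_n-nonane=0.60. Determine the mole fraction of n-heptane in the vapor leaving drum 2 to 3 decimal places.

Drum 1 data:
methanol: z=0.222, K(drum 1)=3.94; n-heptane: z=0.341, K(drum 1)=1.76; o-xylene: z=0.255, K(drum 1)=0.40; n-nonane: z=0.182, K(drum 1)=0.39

Drum 1:
Newton–Raphson from ψ₁ = 0.5:
  ψ₁ = 0.500: g = 0.0737, g' = -0.745 → ψ₁ = 0.599
  ψ₁ = 0.599: g = 0.0008, g' = -0.737 → ψ₁ = 0.600
Converged at ψ₁ = 0.600.
Drum-1 compositions:
  methanol: x = 0.080, y = 0.316
  n-heptane: x = 0.234, y = 0.412
  o-xylene: x = 0.398, y = 0.159
  n-nonane: x = 0.287, y = 0.112
Drum-2 feed = drum-1 liquid: z₂ = (0.0803, 0.2342, 0.3984, 0.2871).
Drum 2:
Material balance + equilibrium reduce to Σ zᵢ(Kᵢ−1)/(1+ψ₂(Kᵢ−1)) = 0.
Check two-phase: ΣzᵢKᵢ = 1.549 > 1 and Σzᵢ/Kᵢ = 1.220 > 1, so g(0) = 0.549 > 0 and g(1) = -0.220 < 0.
Iterate (Newton) starting at ψ₂ = 0.65:
  ψ₂ = 0.650: g = -0.0705, g' = -0.453 → ψ₂ = 0.494
  ψ₂ = 0.494: g = 0.0053, g' = -0.531 → ψ₂ = 0.504
Converged at ψ₂ = 0.504.
  methanol: x = 0.022, y = 0.137
  n-heptane: x = 0.125, y = 0.341
  o-xylene: x = 0.493, y = 0.306
  n-nonane: x = 0.360, y = 0.216

y_n-heptane (drum 2) = 0.341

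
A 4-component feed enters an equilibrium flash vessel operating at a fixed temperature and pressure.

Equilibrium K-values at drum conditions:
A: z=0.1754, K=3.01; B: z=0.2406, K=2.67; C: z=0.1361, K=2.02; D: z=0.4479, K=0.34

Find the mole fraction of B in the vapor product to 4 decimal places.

y_B = 0.3343

Iterate (Newton) starting at V/F = 0.58:
  V/F = 0.5800: g = -0.02485, g' = -0.8923 → V/F = 0.5521
  V/F = 0.5521: g = -0.00016, g' = -0.8817 → V/F = 0.5520
Converged at V/F = 0.5520.
Compositions from xᵢ = zᵢ/(1+V/F(Kᵢ−1)), yᵢ = Kᵢxᵢ:
  A: x = 0.0831, y = 0.2503
  B: x = 0.1252, y = 0.3343
  C: x = 0.0871, y = 0.1759
  D: x = 0.7046, y = 0.2396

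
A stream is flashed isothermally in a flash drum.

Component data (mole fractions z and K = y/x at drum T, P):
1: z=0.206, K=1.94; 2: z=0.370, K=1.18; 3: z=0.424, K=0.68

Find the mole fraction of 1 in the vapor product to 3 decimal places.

y_1 = 0.240

Material balance + equilibrium reduce to Σ zᵢ(Kᵢ−1)/(1+β(Kᵢ−1)) = 0.
Feasibility: ΣzᵢKᵢ = 1.125, Σzᵢ/Kᵢ = 1.043 — both > 1, two phases present.
Newton iteration, β⁰ = 0.5:
  β = 0.500: g = 0.0313, g' = -0.156 → β = 0.701
  β = 0.701: g = 0.0010, g' = -0.148 → β = 0.707
Converged at β = 0.707.
Compositions from xᵢ = zᵢ/(1+β(Kᵢ−1)), yᵢ = Kᵢxᵢ:
  1: x = 0.124, y = 0.240
  2: x = 0.328, y = 0.387
  3: x = 0.548, y = 0.373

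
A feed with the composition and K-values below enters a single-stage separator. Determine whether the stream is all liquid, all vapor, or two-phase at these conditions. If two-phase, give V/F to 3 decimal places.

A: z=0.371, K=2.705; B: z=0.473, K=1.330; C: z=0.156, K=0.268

two-phase, V/F = 0.936

ΣzᵢKᵢ = 1.674; Σzᵢ/Kᵢ = 1.075.
Both exceed 1, so a two-phase solution exists.
Material balance + equilibrium reduce to Σ zᵢ(Kᵢ−1)/(1+ψ(Kᵢ−1)) = 0.
Iterate (Newton) starting at ψ = 0.48:
  ψ = 0.480: g = 0.3066, g' = -0.563 → ψ = 1.000
  ψ = 1.000: g = -0.0749, g' = -1.340 → ψ = 0.944
  ψ = 0.944: g = -0.0083, g' = -1.064 → ψ = 0.936
Converged at ψ = 0.936.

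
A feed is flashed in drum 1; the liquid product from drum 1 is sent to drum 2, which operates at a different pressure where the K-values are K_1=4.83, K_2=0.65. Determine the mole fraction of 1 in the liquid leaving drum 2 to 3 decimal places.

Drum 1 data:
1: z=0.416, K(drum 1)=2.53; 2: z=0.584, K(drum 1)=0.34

Drum 1:
Rachford–Rice: g(ψ₁) = Σ zᵢ(Kᵢ−1)/(1+ψ₁(Kᵢ−1)) = 0.
Check two-phase: ΣzᵢKᵢ = 1.251 > 1 and Σzᵢ/Kᵢ = 1.882 > 1, so g(0) = 0.251 > 0 and g(1) = -0.882 < 0.
Binary case is linear: z₁(K₁−1)(1+ψ₁(K₂−1)) + z₂(K₂−1)(1+ψ₁(K₁−1)) = 0
⇒ ψ₁ = [z₁(K₁−1)+z₂(K₂−1)] / [−(K₁−1)(K₂−1)] = 0.2510/1.0098 = 0.249
Drum-1 compositions:
  1: x = 0.301, y = 0.762
  2: x = 0.699, y = 0.238
Drum-2 feed = drum-1 liquid: z₂ = (0.3014, 0.6986).
Drum 2:
Rachford–Rice: g(ψ₂) = Σ zᵢ(Kᵢ−1)/(1+ψ₂(Kᵢ−1)) = 0.
Check two-phase: ΣzᵢKᵢ = 1.910 > 1 and Σzᵢ/Kᵢ = 1.137 > 1, so g(0) = 0.910 > 0 and g(1) = -0.137 < 0.
Iterate (Newton) starting at ψ₂ = 0.5:
  ψ₂ = 0.500: g = 0.0996, g' = -0.646 → ψ₂ = 0.654
  ψ₂ = 0.654: g = 0.0122, g' = -0.504 → ψ₂ = 0.678
  ψ₂ = 0.678: g = 0.0002, g' = -0.489 → ψ₂ = 0.679
Converged at ψ₂ = 0.679.
  1: x = 0.084, y = 0.404
  2: x = 0.916, y = 0.596

x_1 (drum 2) = 0.084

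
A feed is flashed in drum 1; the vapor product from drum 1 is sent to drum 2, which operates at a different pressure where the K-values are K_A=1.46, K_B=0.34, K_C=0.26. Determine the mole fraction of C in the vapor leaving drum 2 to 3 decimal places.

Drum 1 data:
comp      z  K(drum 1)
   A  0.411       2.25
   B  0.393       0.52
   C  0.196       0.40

y_C (drum 2) = 0.030

Drum 1:
Newton iteration, ψ₁⁰ = 0.5:
  ψ₁ = 0.500: g = -0.1001, g' = -0.544 → ψ₁ = 0.316
  ψ₁ = 0.316: g = 0.0008, g' = -0.563 → ψ₁ = 0.317
Converged at ψ₁ = 0.317.
Drum-1 compositions:
  A: x = 0.294, y = 0.662
  B: x = 0.464, y = 0.241
  C: x = 0.242, y = 0.097
Drum-2 feed = drum-1 vapor: z₂ = (0.6621, 0.2411, 0.0968).
Drum 2:
Let ψ₂ = V/F and solve Σ zᵢ(Kᵢ−1)/(1+ψ₂(Kᵢ−1)) = 0.
g(0) = ΣzᵢKᵢ − 1 = 0.074 and g(1) = 1 − Σzᵢ/Kᵢ = -0.535, so a root lies in (0, 1).
Newton iteration, ψ₂⁰ = 0.5:
  ψ₂ = 0.500: g = -0.1036, g' = -0.460 → ψ₂ = 0.275
  ψ₂ = 0.275: g = -0.0139, g' = -0.351 → ψ₂ = 0.235
  ψ₂ = 0.235: g = -0.0002, g' = -0.339 → ψ₂ = 0.234
Converged at ψ₂ = 0.234.
  A: x = 0.598, y = 0.873
  B: x = 0.285, y = 0.097
  C: x = 0.117, y = 0.030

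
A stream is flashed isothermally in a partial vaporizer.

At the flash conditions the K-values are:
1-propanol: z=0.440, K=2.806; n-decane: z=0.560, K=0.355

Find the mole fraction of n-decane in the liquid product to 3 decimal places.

x_n-decane = 0.737

Binary case is linear: z₁(K₁−1)(1+V/F(K₂−1)) + z₂(K₂−1)(1+V/F(K₁−1)) = 0
⇒ V/F = [z₁(K₁−1)+z₂(K₂−1)] / [−(K₁−1)(K₂−1)] = 0.4334/1.1649 = 0.372
Compositions from xᵢ = zᵢ/(1+V/F(Kᵢ−1)), yᵢ = Kᵢxᵢ:
  1-propanol: x = 0.263, y = 0.738
  n-decane: x = 0.737, y = 0.262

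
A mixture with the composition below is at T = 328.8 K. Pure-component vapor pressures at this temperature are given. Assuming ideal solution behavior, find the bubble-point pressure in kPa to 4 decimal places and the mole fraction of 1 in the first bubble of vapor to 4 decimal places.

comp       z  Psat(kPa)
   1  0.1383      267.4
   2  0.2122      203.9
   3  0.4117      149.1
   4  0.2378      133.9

At the bubble point ψ → 0, so ΣzᵢKᵢ = 1 with Kᵢ = Pᵢˢᵃᵗ/P ⇒ P = ΣzᵢPᵢˢᵃᵗ.
P = 0.1383·267.4 + 0.2122·203.9 + 0.4117·149.1 + 0.2378·133.9 = 173.4749 kPa
yᵢ = zᵢPᵢˢᵃᵗ/P ⇒ y_1 = 0.1383·267.4/173.4749 = 0.2132

Pbub = 173.4749 kPa, y_1 = 0.2132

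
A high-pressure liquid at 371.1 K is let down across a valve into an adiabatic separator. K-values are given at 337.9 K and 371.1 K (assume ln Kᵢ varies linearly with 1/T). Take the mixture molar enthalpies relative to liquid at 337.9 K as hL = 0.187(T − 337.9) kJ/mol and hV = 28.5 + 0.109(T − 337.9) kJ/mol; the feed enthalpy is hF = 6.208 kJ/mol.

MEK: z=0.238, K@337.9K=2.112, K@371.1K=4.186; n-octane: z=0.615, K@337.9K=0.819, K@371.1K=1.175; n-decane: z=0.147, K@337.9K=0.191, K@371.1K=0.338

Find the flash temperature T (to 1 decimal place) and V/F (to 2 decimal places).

T = 340.7 K, V/F = 0.20

Adiabatic flash: solve Rachford–Rice at each trial T, then check hF = ψ·hV(T) + (1−ψ)·hL(T).
  T = 337.9 K: K = (2.112, 0.819, 0.191), RR gives ψ = 0.088, H_out = 2.501 kJ/mol
  T = 371.1 K: K = (4.186, 1.175, 0.338), RR gives ψ = 0.978, H_out = 31.553 kJ/mol
  T = 354.5 K: K = (3.021, 0.989, 0.258), RR gives ψ = 0.630, H_out = 20.238 kJ/mol
  T = 346.2 K: K = (2.537, 0.902, 0.223), RR gives ψ = 0.395, H_out = 12.561 kJ/mol
  T = 342.0 K: K = (2.315, 0.860, 0.206), RR gives ψ = 0.251, H_out = 7.843 kJ/mol
  T = 339.9 K: K = (2.209, 0.839, 0.198), RR gives ψ = 0.171, H_out = 5.212 kJ/mol
Linear interpolation between T = 339.9 (H_out = 5.212) and T = 342.0 (H_out = 7.843) on hF = 6.208 gives T ≈ 340.7 K, at which ψ = 0.20.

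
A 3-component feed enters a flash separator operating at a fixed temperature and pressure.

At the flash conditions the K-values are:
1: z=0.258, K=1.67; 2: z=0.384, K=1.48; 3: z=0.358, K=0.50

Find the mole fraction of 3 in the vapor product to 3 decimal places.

Material balance + equilibrium reduce to Σ zᵢ(Kᵢ−1)/(1+V/F(Kᵢ−1)) = 0.
g(0) = ΣzᵢKᵢ − 1 = 0.178 and g(1) = 1 − Σzᵢ/Kᵢ = -0.130, so a root lies in (0, 1).
Newton–Raphson from V/F = 0.59:
  V/F = 0.590: g = 0.0136, g' = -0.293 → V/F = 0.636
Converged at V/F = 0.636.
Compositions from xᵢ = zᵢ/(1+V/F(Kᵢ−1)), yᵢ = Kᵢxᵢ:
  1: x = 0.181, y = 0.302
  2: x = 0.294, y = 0.435
  3: x = 0.525, y = 0.262

y_3 = 0.262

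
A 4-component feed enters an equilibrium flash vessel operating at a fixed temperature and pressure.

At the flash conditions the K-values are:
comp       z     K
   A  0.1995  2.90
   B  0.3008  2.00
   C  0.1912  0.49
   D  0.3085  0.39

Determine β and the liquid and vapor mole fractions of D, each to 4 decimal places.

Let β = V/F and solve Σ zᵢ(Kᵢ−1)/(1+β(Kᵢ−1)) = 0.
Feasibility: ΣzᵢKᵢ = 1.3942, Σzᵢ/Kᵢ = 1.4004 — both > 1, two phases present.
Newton iteration, β⁰ = 0.52:
  β = 0.5200: g = -0.01975, g' = -0.6508 → β = 0.4897
  β = 0.4897: g = -0.00001, g' = -0.6506 → β = 0.4896
Converged at β = 0.4896.
Compositions from xᵢ = zᵢ/(1+β(Kᵢ−1)), yᵢ = Kᵢxᵢ:
  A: x = 0.1034, y = 0.2997
  B: x = 0.2019, y = 0.4039
  C: x = 0.2548, y = 0.1249
  D: x = 0.4399, y = 0.1716

β = 0.4896, x_D = 0.4399, y_D = 0.1716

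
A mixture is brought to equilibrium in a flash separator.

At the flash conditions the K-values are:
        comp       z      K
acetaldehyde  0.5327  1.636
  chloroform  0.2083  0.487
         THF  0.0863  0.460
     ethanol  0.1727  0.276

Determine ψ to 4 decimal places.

Rachford–Rice: g(ψ) = Σ zᵢ(Kᵢ−1)/(1+ψ(Kᵢ−1)) = 0.
Feasibility: ΣzᵢKᵢ = 1.0603, Σzᵢ/Kᵢ = 1.5667 — both > 1, two phases present.
Iterate (Newton) starting at ψ = 0.61:
  ψ = 0.6100: g = -0.20485, g' = -0.5743 → ψ = 0.2533
  ψ = 0.2533: g = -0.03813, g' = -0.4018 → ψ = 0.1584
  ψ = 0.1584: g = -0.00071, g' = -0.3884 → ψ = 0.1566
Converged at ψ = 0.1566.

ψ = 0.1566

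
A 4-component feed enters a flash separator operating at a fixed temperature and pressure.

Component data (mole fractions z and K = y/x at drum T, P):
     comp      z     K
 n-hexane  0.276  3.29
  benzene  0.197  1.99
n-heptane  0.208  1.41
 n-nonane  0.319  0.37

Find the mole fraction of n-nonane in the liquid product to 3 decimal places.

Newton–Raphson from ψ = 0.5:
  ψ = 0.500: g = 0.2025, g' = -0.695 → ψ = 0.791
  ψ = 0.791: g = -0.0023, g' = -0.767 → ψ = 0.788
Converged at ψ = 0.788.
Compositions from xᵢ = zᵢ/(1+ψ(Kᵢ−1)), yᵢ = Kᵢxᵢ:
  n-hexane: x = 0.098, y = 0.324
  benzene: x = 0.111, y = 0.220
  n-heptane: x = 0.157, y = 0.222
  n-nonane: x = 0.634, y = 0.234

x_n-nonane = 0.634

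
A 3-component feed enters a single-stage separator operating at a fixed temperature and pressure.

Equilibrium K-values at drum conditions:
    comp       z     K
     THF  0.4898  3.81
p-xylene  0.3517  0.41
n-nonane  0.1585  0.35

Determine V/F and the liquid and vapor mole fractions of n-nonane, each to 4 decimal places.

V/F = 0.6221, x_n-nonane = 0.2661, y_n-nonane = 0.0931

Rachford–Rice: g(V/F) = Σ zᵢ(Kᵢ−1)/(1+V/F(Kᵢ−1)) = 0.
g(0) = ΣzᵢKᵢ − 1 = 1.0658 and g(1) = 1 − Σzᵢ/Kᵢ = -0.4392, so a root lies in (0, 1).
Newton iteration, V/F⁰ = 0.5:
  V/F = 0.5000: g = 0.12532, g' = -1.0619 → V/F = 0.6180
  V/F = 0.6180: g = 0.00415, g' = -1.0068 → V/F = 0.6221
Converged at V/F = 0.6221.
Compositions from xᵢ = zᵢ/(1+V/F(Kᵢ−1)), yᵢ = Kᵢxᵢ:
  THF: x = 0.1782, y = 0.6790
  p-xylene: x = 0.5557, y = 0.2278
  n-nonane: x = 0.2661, y = 0.0931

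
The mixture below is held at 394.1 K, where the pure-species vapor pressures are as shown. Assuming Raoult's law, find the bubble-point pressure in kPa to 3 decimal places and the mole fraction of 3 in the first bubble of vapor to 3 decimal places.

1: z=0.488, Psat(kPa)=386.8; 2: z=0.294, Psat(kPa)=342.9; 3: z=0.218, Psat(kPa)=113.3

At the bubble point ψ → 0, so ΣzᵢKᵢ = 1 with Kᵢ = Pᵢˢᵃᵗ/P ⇒ P = ΣzᵢPᵢˢᵃᵗ.
P = 0.488·386.8 + 0.294·342.9 + 0.218·113.3 = 314.270 kPa
yᵢ = zᵢPᵢˢᵃᵗ/P ⇒ y_3 = 0.218·113.3/314.270 = 0.079

Pbub = 314.270 kPa, y_3 = 0.079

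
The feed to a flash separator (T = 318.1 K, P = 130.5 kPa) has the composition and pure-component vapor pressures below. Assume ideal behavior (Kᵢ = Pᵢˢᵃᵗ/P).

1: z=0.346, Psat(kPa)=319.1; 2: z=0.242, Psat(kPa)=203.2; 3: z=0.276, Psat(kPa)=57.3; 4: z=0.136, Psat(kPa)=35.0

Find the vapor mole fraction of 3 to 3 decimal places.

y_3 = 0.173

Raoult's law: Kᵢ = Pᵢˢᵃᵗ/P = Pᵢˢᵃᵗ/130.5.
  K_1 = 319.1/130.5 = 2.44521, K_2 = 203.2/130.5 = 1.55709, K_3 = 57.3/130.5 = 0.43908, K_4 = 35.0/130.5 = 0.26820
Iterate (Newton) starting at ψ = 0.4:
  ψ = 0.400: g = 0.0868, g' = -0.630 → ψ = 0.538
  ψ = 0.538: g = -0.0006, g' = -0.649 → ψ = 0.537
Converged at ψ = 0.537.
Compositions from xᵢ = zᵢ/(1+ψ(Kᵢ−1)), yᵢ = Kᵢxᵢ:
  1: x = 0.195, y = 0.476
  2: x = 0.186, y = 0.290
  3: x = 0.395, y = 0.173
  4: x = 0.224, y = 0.060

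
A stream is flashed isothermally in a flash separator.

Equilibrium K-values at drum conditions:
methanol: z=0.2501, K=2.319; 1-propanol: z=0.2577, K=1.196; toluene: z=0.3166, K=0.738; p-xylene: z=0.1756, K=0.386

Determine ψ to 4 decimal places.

ψ = 0.4812

Iterate (Newton) starting at ψ = 0.43:
  ψ = 0.4300: g = 0.01710, g' = -0.3354 → ψ = 0.4810
  ψ = 0.4810: g = 0.00008, g' = -0.3329 → ψ = 0.4812
Converged at ψ = 0.4812.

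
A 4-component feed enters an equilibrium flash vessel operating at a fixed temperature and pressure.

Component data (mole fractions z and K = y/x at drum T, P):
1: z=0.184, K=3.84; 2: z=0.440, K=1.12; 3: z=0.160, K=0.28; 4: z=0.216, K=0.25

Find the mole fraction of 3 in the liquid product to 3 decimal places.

x_3 = 0.199

Material balance + equilibrium reduce to Σ zᵢ(Kᵢ−1)/(1+ψ(Kᵢ−1)) = 0.
Check two-phase: ΣzᵢKᵢ = 1.298 > 1 and Σzᵢ/Kᵢ = 1.876 > 1, so g(0) = 0.298 > 0 and g(1) = -0.876 < 0.
Newton iteration, ψ⁰ = 0.61:
  ψ = 0.610: g = -0.2636, g' = -0.881 → ψ = 0.311
  ψ = 0.311: g = -0.0311, g' = -0.769 → ψ = 0.270
  ψ = 0.270: g = 0.0006, g' = -0.800 → ψ = 0.271
Converged at ψ = 0.271.
Compositions from xᵢ = zᵢ/(1+ψ(Kᵢ−1)), yᵢ = Kᵢxᵢ:
  1: x = 0.104, y = 0.399
  2: x = 0.426, y = 0.477
  3: x = 0.199, y = 0.056
  4: x = 0.271, y = 0.068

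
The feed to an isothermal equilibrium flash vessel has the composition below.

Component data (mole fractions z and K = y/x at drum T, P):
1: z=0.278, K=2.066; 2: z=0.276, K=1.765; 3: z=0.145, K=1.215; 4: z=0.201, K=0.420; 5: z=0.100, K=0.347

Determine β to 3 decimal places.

Iterate (Newton) starting at β = 0.32:
  β = 0.320: g = 0.1941, g' = -0.456 → β = 0.746
  β = 0.746: g = -0.0063, g' = -0.540 → β = 0.734
Converged at β = 0.734.

β = 0.734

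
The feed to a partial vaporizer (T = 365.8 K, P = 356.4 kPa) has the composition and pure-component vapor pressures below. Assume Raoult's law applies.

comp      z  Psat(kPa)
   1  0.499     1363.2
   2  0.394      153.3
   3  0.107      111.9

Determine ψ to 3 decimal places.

ψ = 0.658

Raoult's law: Kᵢ = Pᵢˢᵃᵗ/P = Pᵢˢᵃᵗ/356.4.
  K_1 = 1363.2/356.4 = 3.82492, K_2 = 153.3/356.4 = 0.43013, K_3 = 111.9/356.4 = 0.31397
Material balance + equilibrium reduce to Σ zᵢ(Kᵢ−1)/(1+ψ(Kᵢ−1)) = 0.
Check two-phase: ΣzᵢKᵢ = 2.112 > 1 and Σzᵢ/Kᵢ = 1.387 > 1, so g(0) = 1.112 > 0 and g(1) = -0.387 < 0.
Iterate (Newton) starting at ψ = 0.63:
  ψ = 0.630: g = 0.0276, g' = -0.983 → ψ = 0.658
Converged at ψ = 0.658.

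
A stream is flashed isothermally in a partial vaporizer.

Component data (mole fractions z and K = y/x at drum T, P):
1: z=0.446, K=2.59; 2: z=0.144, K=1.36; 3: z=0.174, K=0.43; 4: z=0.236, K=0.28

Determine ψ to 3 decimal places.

Rachford–Rice: g(ψ) = Σ zᵢ(Kᵢ−1)/(1+ψ(Kᵢ−1)) = 0.
Check two-phase: ΣzᵢKᵢ = 1.492 > 1 and Σzᵢ/Kᵢ = 1.526 > 1, so g(0) = 0.492 > 0 and g(1) = -0.526 < 0.
Newton iteration, ψ⁰ = 0.47:
  ψ = 0.470: g = 0.0579, g' = -0.768 → ψ = 0.545
Converged at ψ = 0.545.

ψ = 0.545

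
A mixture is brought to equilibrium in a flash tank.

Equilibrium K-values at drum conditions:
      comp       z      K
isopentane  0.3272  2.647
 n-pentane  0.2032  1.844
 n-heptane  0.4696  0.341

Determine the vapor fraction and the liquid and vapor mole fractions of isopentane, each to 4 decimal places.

Newton iteration, ψ⁰ = 0.3:
  ψ = 0.3000: g = 0.11181, g' = -0.8066 → ψ = 0.4386
  ψ = 0.4386: g = 0.00275, g' = -0.7798 → ψ = 0.4422
Converged at ψ = 0.4422.
Compositions from xᵢ = zᵢ/(1+ψ(Kᵢ−1)), yᵢ = Kᵢxᵢ:
  isopentane: x = 0.1893, y = 0.5011
  n-pentane: x = 0.1480, y = 0.2729
  n-heptane: x = 0.6627, y = 0.2260

ψ = 0.4422, x_isopentane = 0.1893, y_isopentane = 0.5011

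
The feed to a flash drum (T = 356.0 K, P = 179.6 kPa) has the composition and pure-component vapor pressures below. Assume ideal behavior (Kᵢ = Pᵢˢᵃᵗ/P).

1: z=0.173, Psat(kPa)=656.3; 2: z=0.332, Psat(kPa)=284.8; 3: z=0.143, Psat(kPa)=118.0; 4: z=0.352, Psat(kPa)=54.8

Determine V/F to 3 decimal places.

V/F = 0.378

Raoult's law: Kᵢ = Pᵢˢᵃᵗ/P = Pᵢˢᵃᵗ/179.6.
  K_1 = 656.3/179.6 = 3.65423, K_2 = 284.8/179.6 = 1.58575, K_3 = 118.0/179.6 = 0.65702, K_4 = 54.8/179.6 = 0.30512
Material balance + equilibrium reduce to Σ zᵢ(Kᵢ−1)/(1+V/F(Kᵢ−1)) = 0.
g(0) = ΣzᵢKᵢ − 1 = 0.360 and g(1) = 1 − Σzᵢ/Kᵢ = -0.628, so a root lies in (0, 1).
Newton–Raphson from V/F = 0.5:
  V/F = 0.500: g = -0.0863, g' = -0.717 → V/F = 0.380
  V/F = 0.380: g = -0.0008, g' = -0.714 → V/F = 0.378
Converged at V/F = 0.378.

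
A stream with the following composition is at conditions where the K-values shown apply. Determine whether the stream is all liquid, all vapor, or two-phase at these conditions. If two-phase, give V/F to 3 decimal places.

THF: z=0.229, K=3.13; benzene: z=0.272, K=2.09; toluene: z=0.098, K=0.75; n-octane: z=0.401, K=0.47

two-phase, V/F = 0.694

ΣzᵢKᵢ = 1.547; Σzᵢ/Kᵢ = 1.187.
Both exceed 1, so a two-phase solution exists.
Material balance + equilibrium reduce to Σ zᵢ(Kᵢ−1)/(1+ψ(Kᵢ−1)) = 0.
Iterate (Newton) starting at ψ = 0.5:
  ψ = 0.500: g = 0.1109, g' = -0.596 → ψ = 0.686
  ψ = 0.686: g = 0.0041, g' = -0.564 → ψ = 0.694
Converged at ψ = 0.694.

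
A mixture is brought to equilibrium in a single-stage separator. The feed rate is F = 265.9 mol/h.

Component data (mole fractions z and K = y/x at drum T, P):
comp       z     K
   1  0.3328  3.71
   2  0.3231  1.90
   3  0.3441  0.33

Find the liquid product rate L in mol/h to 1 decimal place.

L = 64.4 mol/h

Material balance + equilibrium reduce to Σ zᵢ(Kᵢ−1)/(1+V/F(Kᵢ−1)) = 0.
Feasibility: ΣzᵢKᵢ = 1.9621, Σzᵢ/Kᵢ = 1.3025 — both > 1, two phases present.
Newton iteration, V/F⁰ = 0.67:
  V/F = 0.6700: g = 0.08337, g' = -0.9187 → V/F = 0.7607
  V/F = 0.7607: g = -0.00303, g' = -0.9955 → V/F = 0.7577
Converged at V/F = 0.7577.
Then V = V/F·F = 0.7577·265.9 = 201.5 mol/h and L = F − V = 64.4 mol/h.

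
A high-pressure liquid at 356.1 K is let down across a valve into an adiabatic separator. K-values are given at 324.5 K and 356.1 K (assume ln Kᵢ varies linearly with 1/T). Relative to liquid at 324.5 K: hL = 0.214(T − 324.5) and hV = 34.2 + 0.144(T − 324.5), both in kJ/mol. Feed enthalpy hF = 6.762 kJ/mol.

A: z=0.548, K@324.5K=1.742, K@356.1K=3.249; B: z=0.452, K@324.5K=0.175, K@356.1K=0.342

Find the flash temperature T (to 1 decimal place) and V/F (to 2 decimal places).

T = 328.5 K, V/F = 0.17

Adiabatic flash: solve Rachford–Rice at each trial T, then check hF = ψ·hV(T) + (1−ψ)·hL(T).
  T = 324.5 K: K = (1.742, 0.175), RR gives ψ = 0.055, H_out = 1.884 kJ/mol
  T = 356.1 K: K = (3.249, 0.342), RR gives ψ = 0.632, H_out = 26.974 kJ/mol
  T = 340.3 K: K = (2.414, 0.248), RR gives ψ = 0.409, H_out = 16.932 kJ/mol
  T = 332.4 K: K = (2.058, 0.209), RR gives ψ = 0.266, H_out = 10.645 kJ/mol
  T = 328.4 K: K = (1.894, 0.191), RR gives ψ = 0.172, H_out = 6.666 kJ/mol
  T = 330.4 K: K = (1.975, 0.200), RR gives ψ = 0.222, H_out = 8.748 kJ/mol
Linear interpolation between T = 328.4 (H_out = 6.666) and T = 330.4 (H_out = 8.748) on hF = 6.762 gives T ≈ 328.5 K, at which ψ = 0.17.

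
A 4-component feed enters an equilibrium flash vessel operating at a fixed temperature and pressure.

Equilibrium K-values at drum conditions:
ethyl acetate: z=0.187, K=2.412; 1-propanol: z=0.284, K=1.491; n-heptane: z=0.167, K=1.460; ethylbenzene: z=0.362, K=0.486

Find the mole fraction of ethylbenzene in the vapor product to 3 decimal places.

Newton–Raphson from ψ = 0.5:
  ψ = 0.500: g = 0.0788, g' = -0.369 → ψ = 0.714
  ψ = 0.714: g = -0.0012, g' = -0.389 → ψ = 0.710
Converged at ψ = 0.710.
Compositions from xᵢ = zᵢ/(1+ψ(Kᵢ−1)), yᵢ = Kᵢxᵢ:
  ethyl acetate: x = 0.093, y = 0.225
  1-propanol: x = 0.211, y = 0.314
  n-heptane: x = 0.126, y = 0.184
  ethylbenzene: x = 0.570, y = 0.277

y_ethylbenzene = 0.277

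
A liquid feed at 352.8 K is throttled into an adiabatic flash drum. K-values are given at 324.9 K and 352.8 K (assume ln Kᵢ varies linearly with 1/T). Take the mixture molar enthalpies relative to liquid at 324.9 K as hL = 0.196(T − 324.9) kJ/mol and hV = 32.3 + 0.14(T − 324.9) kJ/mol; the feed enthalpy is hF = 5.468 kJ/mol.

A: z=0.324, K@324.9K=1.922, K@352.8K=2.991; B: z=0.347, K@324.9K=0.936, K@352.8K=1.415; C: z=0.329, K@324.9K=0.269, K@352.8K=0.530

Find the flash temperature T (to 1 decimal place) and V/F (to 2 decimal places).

Adiabatic flash: solve Rachford–Rice at each trial T, then check hF = ψ·hV(T) + (1−ψ)·hL(T).
  T = 324.9 K: K = (1.922, 0.936, 0.269), RR gives ψ = 0.081, H_out = 2.617 kJ/mol
  T = 352.8 K: K = (2.991, 1.415, 0.530), RR gives ψ = 1.000, H_out = 36.206 kJ/mol
  T = 338.9 K: K = (2.421, 1.162, 0.383), RR gives ψ = 0.556, H_out = 20.264 kJ/mol
  T = 331.9 K: K = (2.163, 1.045, 0.322), RR gives ψ = 0.331, H_out = 11.933 kJ/mol
  T = 328.4 K: K = (2.040, 0.990, 0.295), RR gives ψ = 0.211, H_out = 7.469 kJ/mol
  T = 326.6 K: K = (1.979, 0.962, 0.281), RR gives ψ = 0.146, H_out = 5.033 kJ/mol
Linear interpolation between T = 326.6 (H_out = 5.033) and T = 328.4 (H_out = 7.469) on hF = 5.468 gives T ≈ 326.9 K, at which ψ = 0.16.

T = 326.9 K, V/F = 0.16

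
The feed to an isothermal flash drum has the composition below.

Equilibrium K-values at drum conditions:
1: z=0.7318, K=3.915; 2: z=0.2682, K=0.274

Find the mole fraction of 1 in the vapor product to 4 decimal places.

y_1 = 0.7806

Rachford–Rice: g(V/F) = Σ zᵢ(Kᵢ−1)/(1+V/F(Kᵢ−1)) = 0.
Check two-phase: ΣzᵢKᵢ = 2.9385 > 1 and Σzᵢ/Kᵢ = 1.1658 > 1, so g(0) = 1.9385 > 0 and g(1) = -0.1658 < 0.
Newton–Raphson from V/F = 0.5:
  V/F = 0.5000: g = 0.56236, g' = -1.3780 → V/F = 0.9081
  V/F = 0.9081: g = 0.01343, g' = -1.6852 → V/F = 0.9161
  V/F = 0.9161: g = -0.00014, g' = -1.7217 → V/F = 0.9160
Converged at V/F = 0.9160.
Compositions from xᵢ = zᵢ/(1+V/F(Kᵢ−1)), yᵢ = Kᵢxᵢ:
  1: x = 0.1994, y = 0.7806
  2: x = 0.8006, y = 0.2194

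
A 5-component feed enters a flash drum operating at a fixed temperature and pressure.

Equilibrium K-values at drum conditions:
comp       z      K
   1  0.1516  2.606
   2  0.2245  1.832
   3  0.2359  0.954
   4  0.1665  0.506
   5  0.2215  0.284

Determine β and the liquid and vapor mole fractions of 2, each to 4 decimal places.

Let β = V/F and solve Σ zᵢ(Kᵢ−1)/(1+β(Kᵢ−1)) = 0.
Feasibility: ΣzᵢKᵢ = 1.1786, Σzᵢ/Kᵢ = 1.5370 — both > 1, two phases present.
Newton–Raphson from β = 0.67:
  β = 0.6700: g = -0.20176, g' = -0.6656 → β = 0.3669
  β = 0.3669: g = -0.03029, g' = -0.5160 → β = 0.3082
Converged at β = 0.3082.
Compositions from xᵢ = zᵢ/(1+β(Kᵢ−1)), yᵢ = Kᵢxᵢ:
  1: x = 0.1014, y = 0.2643
  2: x = 0.1787, y = 0.3273
  3: x = 0.2393, y = 0.2283
  4: x = 0.1964, y = 0.0994
  5: x = 0.2842, y = 0.0807

β = 0.3082, x_2 = 0.1787, y_2 = 0.3273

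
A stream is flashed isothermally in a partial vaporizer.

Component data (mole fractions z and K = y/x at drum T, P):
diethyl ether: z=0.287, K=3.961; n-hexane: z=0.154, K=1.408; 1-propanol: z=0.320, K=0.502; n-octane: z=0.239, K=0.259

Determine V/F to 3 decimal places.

Newton–Raphson from V/F = 0.5:
  V/F = 0.500: g = -0.0987, g' = -0.899 → V/F = 0.390
  V/F = 0.390: g = 0.0016, g' = -0.943 → V/F = 0.392
Converged at V/F = 0.392.

V/F = 0.392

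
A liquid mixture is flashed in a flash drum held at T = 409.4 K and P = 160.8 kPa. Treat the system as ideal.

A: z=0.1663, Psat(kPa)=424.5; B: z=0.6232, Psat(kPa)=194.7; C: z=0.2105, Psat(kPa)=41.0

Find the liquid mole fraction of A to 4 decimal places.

x_A = 0.0882

Raoult's law: Kᵢ = Pᵢˢᵃᵗ/P = Pᵢˢᵃᵗ/160.8.
  K_A = 424.5/160.8 = 2.639925, K_B = 194.7/160.8 = 1.210821, K_C = 41.0/160.8 = 0.254975
Newton–Raphson from ψ = 0.5:
  ψ = 0.5000: g = 0.01877, g' = -0.4544 → ψ = 0.5413
  ψ = 0.5413: g = -0.00042, g' = -0.4760 → ψ = 0.5404
Converged at ψ = 0.5404.
Compositions from xᵢ = zᵢ/(1+ψ(Kᵢ−1)), yᵢ = Kᵢxᵢ:
  A: x = 0.0882, y = 0.2327
  B: x = 0.5595, y = 0.6774
  C: x = 0.3524, y = 0.0898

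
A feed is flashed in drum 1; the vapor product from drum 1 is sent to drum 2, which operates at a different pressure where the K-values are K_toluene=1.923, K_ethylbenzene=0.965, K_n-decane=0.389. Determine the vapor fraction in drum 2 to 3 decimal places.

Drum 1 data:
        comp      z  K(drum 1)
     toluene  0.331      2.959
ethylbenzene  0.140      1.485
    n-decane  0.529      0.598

Drum 1:
Let ψ₁ = V/F and solve Σ zᵢ(Kᵢ−1)/(1+ψ₁(Kᵢ−1)) = 0.
Check two-phase: ΣzᵢKᵢ = 1.504 > 1 and Σzᵢ/Kᵢ = 1.091 > 1, so g(0) = 0.504 > 0 and g(1) = -0.091 < 0.
Newton iteration, ψ₁⁰ = 0.6:
  ψ₁ = 0.600: g = 0.0704, g' = -0.437 → ψ₁ = 0.761
  ψ₁ = 0.761: g = 0.0034, g' = -0.400 → ψ₁ = 0.770
Converged at ψ₁ = 0.770.
Drum-1 compositions:
  toluene: x = 0.132, y = 0.390
  ethylbenzene: x = 0.102, y = 0.151
  n-decane: x = 0.766, y = 0.458
Drum-2 feed = drum-1 vapor: z₂ = (0.3905, 0.1514, 0.4581).
Drum 2:
Iterate (Newton) starting at ψ₂ = 0.53:
  ψ₂ = 0.530: g = -0.1773, g' = -0.524 → ψ₂ = 0.192
  ψ₂ = 0.192: g = -0.0162, g' = -0.460 → ψ₂ = 0.157
Converged at ψ₂ = 0.157.
  toluene: x = 0.341, y = 0.656
  ethylbenzene: x = 0.152, y = 0.147
  n-decane: x = 0.507, y = 0.197

V/F (drum 2) = 0.157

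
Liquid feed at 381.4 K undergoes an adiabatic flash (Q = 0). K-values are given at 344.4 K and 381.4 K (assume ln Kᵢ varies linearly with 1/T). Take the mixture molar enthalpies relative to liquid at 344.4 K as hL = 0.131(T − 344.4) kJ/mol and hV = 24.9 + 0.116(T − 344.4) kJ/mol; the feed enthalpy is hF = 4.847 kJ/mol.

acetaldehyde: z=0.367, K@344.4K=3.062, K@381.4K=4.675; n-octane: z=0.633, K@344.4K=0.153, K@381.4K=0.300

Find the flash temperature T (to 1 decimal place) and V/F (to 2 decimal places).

T = 350.0 K, V/F = 0.17

Adiabatic flash: solve Rachford–Rice at each trial T, then check hF = ψ·hV(T) + (1−ψ)·hL(T).
  T = 344.4 K: K = (3.062, 0.153), RR gives ψ = 0.126, H_out = 3.145 kJ/mol
  T = 381.4 K: K = (4.675, 0.300), RR gives ψ = 0.352, H_out = 13.417 kJ/mol
  T = 362.9 K: K = (3.825, 0.218), RR gives ψ = 0.245, H_out = 8.460 kJ/mol
  T = 353.6 K: K = (3.430, 0.183), RR gives ψ = 0.189, H_out = 5.882 kJ/mol
  T = 349.0 K: K = (3.243, 0.168), RR gives ψ = 0.159, H_out = 4.544 kJ/mol
  T = 351.3 K: K = (3.336, 0.175), RR gives ψ = 0.174, H_out = 5.220 kJ/mol
Linear interpolation between T = 349.0 (H_out = 4.544) and T = 351.3 (H_out = 5.220) on hF = 4.847 gives T ≈ 350.0 K, at which ψ = 0.17.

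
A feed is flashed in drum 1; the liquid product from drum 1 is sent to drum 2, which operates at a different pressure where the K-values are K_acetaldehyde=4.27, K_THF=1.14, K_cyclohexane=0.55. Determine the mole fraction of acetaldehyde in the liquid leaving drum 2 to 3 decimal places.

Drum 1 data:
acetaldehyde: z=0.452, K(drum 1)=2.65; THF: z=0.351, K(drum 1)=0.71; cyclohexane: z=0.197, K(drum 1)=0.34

Drum 1:
Iterate (Newton) starting at ψ₁ = 0.44:
  ψ₁ = 0.440: g = 0.1322, g' = -0.622 → ψ₁ = 0.652
  ψ₁ = 0.652: g = 0.0053, g' = -0.595 → ψ₁ = 0.661
Converged at ψ₁ = 0.661.
Drum-1 compositions:
  acetaldehyde: x = 0.216, y = 0.573
  THF: x = 0.434, y = 0.308
  cyclohexane: x = 0.350, y = 0.119
Drum-2 feed = drum-1 liquid: z₂ = (0.2162, 0.4343, 0.3496).
Drum 2:
Newton iteration, ψ₂⁰ = 0.65:
  ψ₂ = 0.650: g = 0.0595, g' = -0.385 → ψ₂ = 0.805
  ψ₂ = 0.805: g = 0.0027, g' = -0.356 → ψ₂ = 0.812
Converged at ψ₂ = 0.812.
  acetaldehyde: x = 0.059, y = 0.252
  THF: x = 0.390, y = 0.445
  cyclohexane: x = 0.551, y = 0.303

x_acetaldehyde (drum 2) = 0.059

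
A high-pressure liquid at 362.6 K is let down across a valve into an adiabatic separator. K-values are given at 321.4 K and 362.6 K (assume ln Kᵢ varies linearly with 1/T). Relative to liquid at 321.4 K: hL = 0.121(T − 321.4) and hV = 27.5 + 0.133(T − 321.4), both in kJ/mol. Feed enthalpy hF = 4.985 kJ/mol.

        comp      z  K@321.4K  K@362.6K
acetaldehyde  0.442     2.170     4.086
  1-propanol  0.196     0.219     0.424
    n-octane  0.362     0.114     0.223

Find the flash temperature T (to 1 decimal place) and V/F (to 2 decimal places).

Adiabatic flash: solve Rachford–Rice at each trial T, then check hF = ψ·hV(T) + (1−ψ)·hL(T).
  T = 321.4 K: K = (2.170, 0.219, 0.114), RR gives ψ = 0.044, H_out = 1.198 kJ/mol
  T = 362.6 K: K = (4.086, 0.424, 0.223), RR gives ψ = 0.440, H_out = 17.300 kJ/mol
  T = 342.0 K: K = (3.035, 0.311, 0.163), RR gives ψ = 0.287, H_out = 10.466 kJ/mol
  T = 331.7 K: K = (2.580, 0.262, 0.137), RR gives ψ = 0.186, H_out = 6.382 kJ/mol
  T = 326.5 K: K = (2.367, 0.240, 0.125), RR gives ψ = 0.121, H_out = 3.957 kJ/mol
  T = 329.1 K: K = (2.472, 0.251, 0.131), RR gives ψ = 0.155, H_out = 5.210 kJ/mol
  T = 327.8 K: K = (2.419, 0.245, 0.128), RR gives ψ = 0.139, H_out = 4.594 kJ/mol
Linear interpolation between T = 327.8 (H_out = 4.594) and T = 329.1 (H_out = 5.210) on hF = 4.985 gives T ≈ 328.6 K, at which ψ = 0.15.

T = 328.6 K, V/F = 0.15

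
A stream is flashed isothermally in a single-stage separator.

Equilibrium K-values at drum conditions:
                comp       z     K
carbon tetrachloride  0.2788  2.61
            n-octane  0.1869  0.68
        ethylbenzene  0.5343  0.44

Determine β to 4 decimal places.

Let β = V/F and solve Σ zᵢ(Kᵢ−1)/(1+β(Kᵢ−1)) = 0.
Check two-phase: ΣzᵢKᵢ = 1.0899 > 1 and Σzᵢ/Kᵢ = 1.5960 > 1, so g(0) = 0.0899 > 0 and g(1) = -0.5960 < 0.
Newton iteration, β⁰ = 0.5:
  β = 0.5000: g = -0.23809, g' = -0.5722 → β = 0.0839
  β = 0.0839: g = 0.02005, g' = -0.7656 → β = 0.1101
  β = 0.1101: g = 0.00045, g' = -0.7323 → β = 0.1107
Converged at β = 0.1107.

β = 0.1107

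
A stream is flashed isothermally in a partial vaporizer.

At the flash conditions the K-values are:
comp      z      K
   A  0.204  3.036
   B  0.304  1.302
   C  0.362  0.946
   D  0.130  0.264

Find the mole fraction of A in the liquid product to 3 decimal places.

Newton–Raphson from ψ = 0.43:
  ψ = 0.430: g = 0.1427, g' = -0.414 → ψ = 0.775
  ψ = 0.775: g = -0.0075, g' = -0.528 → ψ = 0.761
  ψ = 0.761: g = -0.0001, g' = -0.513 → ψ = 0.760
Converged at ψ = 0.760.
Compositions from xᵢ = zᵢ/(1+ψ(Kᵢ−1)), yᵢ = Kᵢxᵢ:
  A: x = 0.080, y = 0.243
  B: x = 0.247, y = 0.322
  C: x = 0.378, y = 0.357
  D: x = 0.295, y = 0.078

x_A = 0.080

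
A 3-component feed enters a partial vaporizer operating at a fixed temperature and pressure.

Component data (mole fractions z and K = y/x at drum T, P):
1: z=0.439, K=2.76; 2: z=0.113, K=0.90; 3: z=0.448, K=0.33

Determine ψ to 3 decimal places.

ψ = 0.438

Material balance + equilibrium reduce to Σ zᵢ(Kᵢ−1)/(1+ψ(Kᵢ−1)) = 0.
Check two-phase: ΣzᵢKᵢ = 1.461 > 1 and Σzᵢ/Kᵢ = 1.642 > 1, so g(0) = 0.461 > 0 and g(1) = -0.642 < 0.
Newton–Raphson from ψ = 0.5:
  ψ = 0.500: g = -0.0523, g' = -0.841 → ψ = 0.438
Converged at ψ = 0.438.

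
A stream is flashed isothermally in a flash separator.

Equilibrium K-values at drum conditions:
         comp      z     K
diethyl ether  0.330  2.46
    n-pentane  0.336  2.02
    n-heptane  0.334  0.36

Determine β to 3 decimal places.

β = 0.767

Rachford–Rice: g(β) = Σ zᵢ(Kᵢ−1)/(1+β(Kᵢ−1)) = 0.
Check two-phase: ΣzᵢKᵢ = 1.611 > 1 and Σzᵢ/Kᵢ = 1.228 > 1, so g(0) = 0.611 > 0 and g(1) = -0.228 < 0.
Iterate (Newton) starting at β = 0.5:
  β = 0.500: g = 0.1911, g' = -0.684 → β = 0.779
  β = 0.779: g = -0.0102, g' = -0.807 → β = 0.767
Converged at β = 0.767.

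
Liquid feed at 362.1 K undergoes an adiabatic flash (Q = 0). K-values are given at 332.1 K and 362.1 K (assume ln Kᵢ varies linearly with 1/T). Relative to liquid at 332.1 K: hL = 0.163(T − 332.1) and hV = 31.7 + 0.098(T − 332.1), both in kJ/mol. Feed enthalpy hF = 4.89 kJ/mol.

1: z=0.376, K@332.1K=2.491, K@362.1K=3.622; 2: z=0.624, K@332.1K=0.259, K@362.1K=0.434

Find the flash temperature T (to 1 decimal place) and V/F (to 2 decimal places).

T = 335.9 K, V/F = 0.14

Adiabatic flash: solve Rachford–Rice at each trial T, then check hF = ψ·hV(T) + (1−ψ)·hL(T).
  T = 332.1 K: K = (2.491, 0.259), RR gives ψ = 0.089, H_out = 2.818 kJ/mol
  T = 362.1 K: K = (3.622, 0.434), RR gives ψ = 0.426, H_out = 17.573 kJ/mol
  T = 347.1 K: K = (3.028, 0.339), RR gives ψ = 0.261, H_out = 10.470 kJ/mol
  T = 339.6 K: K = (2.752, 0.297), RR gives ψ = 0.179, H_out = 6.807 kJ/mol
  T = 335.9 K: K = (2.622, 0.278), RR gives ψ = 0.136, H_out = 4.894 kJ/mol
  T = 334.0 K: K = (2.556, 0.268), RR gives ψ = 0.113, H_out = 3.873 kJ/mol
Linear interpolation between T = 334.0 (H_out = 3.873) and T = 335.9 (H_out = 4.894) on hF = 4.89 gives T ≈ 335.9 K, at which ψ = 0.14.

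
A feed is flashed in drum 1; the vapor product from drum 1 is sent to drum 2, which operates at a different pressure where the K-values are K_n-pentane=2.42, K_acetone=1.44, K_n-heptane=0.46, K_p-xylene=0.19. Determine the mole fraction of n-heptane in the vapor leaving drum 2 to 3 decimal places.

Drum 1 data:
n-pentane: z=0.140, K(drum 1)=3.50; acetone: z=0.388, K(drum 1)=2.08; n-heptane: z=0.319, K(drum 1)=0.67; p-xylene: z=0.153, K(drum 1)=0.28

y_n-heptane (drum 2) = 0.172

Drum 1:
Rachford–Rice: g(ψ₁) = Σ zᵢ(Kᵢ−1)/(1+ψ₁(Kᵢ−1)) = 0.
g(0) = ΣzᵢKᵢ − 1 = 0.554 and g(1) = 1 − Σzᵢ/Kᵢ = -0.249, so a root lies in (0, 1).
Newton–Raphson from ψ₁ = 0.44:
  ψ₁ = 0.440: g = 0.1663, g' = -0.624 → ψ₁ = 0.707
  ψ₁ = 0.707: g = 0.0026, g' = -0.648 → ψ₁ = 0.711
Converged at ψ₁ = 0.711.
Drum-1 compositions:
  n-pentane: x = 0.050, y = 0.176
  acetone: x = 0.220, y = 0.457
  n-heptane: x = 0.417, y = 0.279
  p-xylene: x = 0.313, y = 0.088
Drum-2 feed = drum-1 vapor: z₂ = (0.1765, 0.4566, 0.2792, 0.0877).
Drum 2:
Newton iteration, ψ₂⁰ = 0.5:
  ψ₂ = 0.500: g = -0.0148, g' = -0.496 → ψ₂ = 0.470
Converged at ψ₂ = 0.470.
  n-pentane: x = 0.106, y = 0.256
  acetone: x = 0.378, y = 0.545
  n-heptane: x = 0.374, y = 0.172
  p-xylene: x = 0.142, y = 0.027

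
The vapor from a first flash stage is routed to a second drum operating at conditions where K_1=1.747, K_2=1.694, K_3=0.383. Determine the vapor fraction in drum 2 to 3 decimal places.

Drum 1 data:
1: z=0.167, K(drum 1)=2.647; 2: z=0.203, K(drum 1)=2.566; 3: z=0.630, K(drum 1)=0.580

Drum 1:
Material balance + equilibrium reduce to Σ zᵢ(Kᵢ−1)/(1+ψ₁(Kᵢ−1)) = 0.
Feasibility: ΣzᵢKᵢ = 1.328, Σzᵢ/Kᵢ = 1.228 — both > 1, two phases present.
Iterate (Newton) starting at ψ₁ = 0.5:
  ψ₁ = 0.500: g = -0.0058, g' = -0.471 → ψ₁ = 0.488
Converged at ψ₁ = 0.488.
Drum-1 compositions:
  1: x = 0.093, y = 0.245
  2: x = 0.115, y = 0.295
  3: x = 0.792, y = 0.460
Drum-2 feed = drum-1 vapor: z₂ = (0.2451, 0.2953, 0.4595).
Drum 2:
Newton–Raphson from ψ₂ = 0.5:
  ψ₂ = 0.500: g = -0.1245, g' = -0.517 → ψ₂ = 0.259
  ψ₂ = 0.259: g = -0.0103, g' = -0.446 → ψ₂ = 0.236
Converged at ψ₂ = 0.236.
  1: x = 0.208, y = 0.364
  2: x = 0.254, y = 0.430
  3: x = 0.538, y = 0.206

V/F (drum 2) = 0.236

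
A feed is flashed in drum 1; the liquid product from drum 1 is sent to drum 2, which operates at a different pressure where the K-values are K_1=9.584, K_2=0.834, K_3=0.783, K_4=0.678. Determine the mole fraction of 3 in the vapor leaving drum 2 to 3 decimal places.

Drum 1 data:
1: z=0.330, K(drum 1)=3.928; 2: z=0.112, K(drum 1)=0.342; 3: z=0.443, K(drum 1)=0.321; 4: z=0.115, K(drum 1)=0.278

y_3 (drum 2) = 0.498

Drum 1:
Material balance + equilibrium reduce to Σ zᵢ(Kᵢ−1)/(1+ψ₁(Kᵢ−1)) = 0.
g(0) = ΣzᵢKᵢ − 1 = 0.509 and g(1) = 1 − Σzᵢ/Kᵢ = -1.205, so a root lies in (0, 1).
Newton iteration, ψ₁⁰ = 0.39:
  ψ₁ = 0.390: g = -0.1727, g' = -1.198 → ψ₁ = 0.246
  ψ₁ = 0.246: g = 0.0119, g' = -1.408 → ψ₁ = 0.254
Converged at ψ₁ = 0.254.
Drum-1 compositions:
  1: x = 0.189, y = 0.743
  2: x = 0.135, y = 0.046
  3: x = 0.535, y = 0.172
  4: x = 0.141, y = 0.039
Drum-2 feed = drum-1 liquid: z₂ = (0.1891, 0.1345, 0.5355, 0.1409).
Drum 2:
Let ψ₂ = V/F and solve Σ zᵢ(Kᵢ−1)/(1+ψ₂(Kᵢ−1)) = 0.
g(0) = ΣzᵢKᵢ − 1 = 1.440 and g(1) = 1 − Σzᵢ/Kᵢ = -0.073, so a root lies in (0, 1).
Newton iteration, ψ₂⁰ = 0.51:
  ψ₂ = 0.510: g = 0.0926, g' = -0.539 → ψ₂ = 0.682
  ψ₂ = 0.682: g = 0.0173, g' = -0.360 → ψ₂ = 0.730
  ψ₂ = 0.730: g = 0.0008, g' = -0.329 → ψ₂ = 0.732
Converged at ψ₂ = 0.732.
  1: x = 0.026, y = 0.249
  2: x = 0.153, y = 0.128
  3: x = 0.637, y = 0.498
  4: x = 0.184, y = 0.125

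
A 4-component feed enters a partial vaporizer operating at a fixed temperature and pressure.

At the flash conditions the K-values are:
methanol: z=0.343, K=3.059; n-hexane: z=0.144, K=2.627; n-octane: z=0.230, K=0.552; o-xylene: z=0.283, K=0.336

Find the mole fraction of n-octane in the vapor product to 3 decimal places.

Rachford–Rice: g(β) = Σ zᵢ(Kᵢ−1)/(1+β(Kᵢ−1)) = 0.
Feasibility: ΣzᵢKᵢ = 1.650, Σzᵢ/Kᵢ = 1.426 — both > 1, two phases present.
Newton iteration, β⁰ = 0.36:
  β = 0.360: g = 0.1835, g' = -0.912 → β = 0.561
  β = 0.561: g = 0.0129, g' = -0.817 → β = 0.577
Converged at β = 0.577.
Compositions from xᵢ = zᵢ/(1+β(Kᵢ−1)), yᵢ = Kᵢxᵢ:
  methanol: x = 0.157, y = 0.480
  n-hexane: x = 0.074, y = 0.195
  n-octane: x = 0.310, y = 0.171
  o-xylene: x = 0.459, y = 0.154

y_n-octane = 0.171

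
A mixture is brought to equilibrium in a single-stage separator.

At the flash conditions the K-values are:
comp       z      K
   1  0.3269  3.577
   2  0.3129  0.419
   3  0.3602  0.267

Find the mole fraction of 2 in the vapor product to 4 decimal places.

Let ψ = V/F and solve Σ zᵢ(Kᵢ−1)/(1+ψ(Kᵢ−1)) = 0.
g(0) = ΣzᵢKᵢ − 1 = 0.3966 and g(1) = 1 − Σzᵢ/Kᵢ = -1.1872, so a root lies in (0, 1).
Iterate (Newton) starting at ψ = 0.5:
  ψ = 0.5000: g = -0.30489, g' = -1.1066 → ψ = 0.2245
  ψ = 0.2245: g = 0.00861, g' = -1.2883 → ψ = 0.2312
Converged at ψ = 0.2312.
Compositions from xᵢ = zᵢ/(1+ψ(Kᵢ−1)), yᵢ = Kᵢxᵢ:
  1: x = 0.2049, y = 0.7328
  2: x = 0.3615, y = 0.1514
  3: x = 0.4337, y = 0.1158

y_2 = 0.1514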